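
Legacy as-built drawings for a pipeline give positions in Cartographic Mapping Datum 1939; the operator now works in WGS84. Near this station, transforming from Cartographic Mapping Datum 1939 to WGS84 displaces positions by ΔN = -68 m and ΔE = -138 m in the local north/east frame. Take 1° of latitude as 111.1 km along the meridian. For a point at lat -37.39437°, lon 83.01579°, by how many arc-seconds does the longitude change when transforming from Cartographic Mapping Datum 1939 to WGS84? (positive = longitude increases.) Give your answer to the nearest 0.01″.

At latitude -37.39437°, cos φ = 0.794474.
1° of longitude at this latitude = 111.1 × cos φ = 88.27 km, so Δλ = -138.0 / 88266.1 = -0.0015635° = -5.628″.

Δλ = -5.63″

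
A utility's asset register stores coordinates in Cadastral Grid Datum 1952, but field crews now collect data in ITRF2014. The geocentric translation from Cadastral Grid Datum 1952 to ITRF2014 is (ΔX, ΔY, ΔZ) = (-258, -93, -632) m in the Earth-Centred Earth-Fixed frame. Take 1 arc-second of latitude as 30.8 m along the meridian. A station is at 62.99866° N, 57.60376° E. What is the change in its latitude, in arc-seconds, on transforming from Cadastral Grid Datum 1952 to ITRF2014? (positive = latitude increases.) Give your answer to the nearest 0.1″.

Δφ = -3.0″

sin φ = 0.890996, cos φ = 0.454011, sin λ = 0.844363, cos λ = 0.535771.
North component: ΔN = −sin φ cos λ·ΔX − sin φ sin λ·ΔY + cos φ·ΔZ = −(0.890996)(0.535771)(-258) − (0.890996)(0.844363)(-93) + (0.454011)(-632) = -93.81 m.
1° of latitude spans 3600 × 30.80 = 110880 m, so Δφ = -93.81 / 110880 × 3600 = -3.046″.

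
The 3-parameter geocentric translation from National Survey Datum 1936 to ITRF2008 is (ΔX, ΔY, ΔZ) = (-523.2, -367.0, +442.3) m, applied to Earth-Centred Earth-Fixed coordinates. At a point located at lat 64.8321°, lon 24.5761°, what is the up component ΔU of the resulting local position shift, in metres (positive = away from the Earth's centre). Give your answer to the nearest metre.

The local up (radial) axis is (cos φ cos λ, cos φ sin λ, sin φ), giving ΔU = -202.346 − 64.912 + 400.310 = 133.05 m.

ΔU = 133 m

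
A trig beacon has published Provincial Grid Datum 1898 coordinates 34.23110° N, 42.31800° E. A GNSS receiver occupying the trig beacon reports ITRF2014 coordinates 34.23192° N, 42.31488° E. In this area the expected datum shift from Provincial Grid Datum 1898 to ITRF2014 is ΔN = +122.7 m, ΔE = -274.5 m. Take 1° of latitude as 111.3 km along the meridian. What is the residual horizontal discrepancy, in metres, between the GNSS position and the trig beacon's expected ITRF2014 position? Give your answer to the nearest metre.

34 m

Observed coordinate differences: Δφ = +0.00082°, Δλ = -0.00312°.
Converting to metres (1° lat = 111300 m, cos φ = 0.826775): observed ΔN = 91.3 m, observed ΔE = -287.1 m.
Subtracting the expected shift leaves a residual of 91.3 − (122.7) = -31.4 m north and -287.1 − (-274.5) = -12.6 m east.
Residual distance = √((-31.4)² + (-12.6)²) = 33.9 m.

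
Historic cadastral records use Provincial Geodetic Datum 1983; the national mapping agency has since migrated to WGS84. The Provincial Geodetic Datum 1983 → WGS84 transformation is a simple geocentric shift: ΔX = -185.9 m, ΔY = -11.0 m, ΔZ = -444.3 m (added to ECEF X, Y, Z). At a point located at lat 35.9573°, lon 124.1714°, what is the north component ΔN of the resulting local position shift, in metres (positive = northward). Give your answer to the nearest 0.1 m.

At φ = 35.9573°, λ = 124.1714°: sin φ = 0.587182, cos φ = 0.809455, sin λ = 0.827361, cos λ = -0.561670.
ΔN = −sin φ cos λ·ΔX − sin φ sin λ·ΔY + cos φ·ΔZ = −(0.587182)(-0.561670)(-185.9) − (0.587182)(0.827361)(-11.0) + (0.809455)(-444.3) = -415.61 m.

ΔN = -415.6 m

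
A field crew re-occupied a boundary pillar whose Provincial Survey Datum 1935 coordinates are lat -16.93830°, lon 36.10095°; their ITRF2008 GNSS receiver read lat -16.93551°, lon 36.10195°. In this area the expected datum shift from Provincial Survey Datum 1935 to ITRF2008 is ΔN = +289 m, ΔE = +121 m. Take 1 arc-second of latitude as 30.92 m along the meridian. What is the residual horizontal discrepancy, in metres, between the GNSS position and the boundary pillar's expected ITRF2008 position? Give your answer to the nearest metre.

Observed coordinate differences: Δφ = +0.00279°, Δλ = +0.00100°.
Converting to metres (1° lat = 111312 m, cos φ = 0.956619): observed ΔN = 310.6 m, observed ΔE = 106.5 m.
Subtracting the expected shift leaves a residual of 310.6 − (289) = 21.6 m north and 106.5 − (121) = -14.5 m east.
Residual distance = √(21.6² + (-14.5)²) = 26.0 m.

26 m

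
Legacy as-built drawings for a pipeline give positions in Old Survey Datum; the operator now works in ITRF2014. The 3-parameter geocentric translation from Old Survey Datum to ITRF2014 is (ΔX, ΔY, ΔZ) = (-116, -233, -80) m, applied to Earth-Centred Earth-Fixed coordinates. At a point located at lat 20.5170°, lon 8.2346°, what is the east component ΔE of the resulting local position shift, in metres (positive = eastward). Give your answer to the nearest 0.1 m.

The local east axis at (φ, λ) is (−sin λ, cos λ, 0), so ΔE = −sin(8.2346°)·(-116) + cos(8.2346°)·(-233) = -213.98 m.

ΔE = -214.0 m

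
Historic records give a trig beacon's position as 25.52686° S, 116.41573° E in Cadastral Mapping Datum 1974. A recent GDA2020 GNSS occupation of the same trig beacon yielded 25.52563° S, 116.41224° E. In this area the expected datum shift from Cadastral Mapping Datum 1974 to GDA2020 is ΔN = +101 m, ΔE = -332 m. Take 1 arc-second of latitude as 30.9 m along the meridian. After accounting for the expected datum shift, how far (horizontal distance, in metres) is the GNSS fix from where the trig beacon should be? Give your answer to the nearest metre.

40 m

Observed coordinate differences: Δφ = +0.00123°, Δλ = -0.00349°.
Converting to metres (1° lat = 111240 m, cos φ = 0.902383): observed ΔN = 136.8 m, observed ΔE = -350.3 m.
Subtracting the expected shift leaves a residual of 136.8 − (101) = 35.8 m north and -350.3 − (-332) = -18.3 m east.
Residual distance = √(35.8² + (-18.3)²) = 40.2 m.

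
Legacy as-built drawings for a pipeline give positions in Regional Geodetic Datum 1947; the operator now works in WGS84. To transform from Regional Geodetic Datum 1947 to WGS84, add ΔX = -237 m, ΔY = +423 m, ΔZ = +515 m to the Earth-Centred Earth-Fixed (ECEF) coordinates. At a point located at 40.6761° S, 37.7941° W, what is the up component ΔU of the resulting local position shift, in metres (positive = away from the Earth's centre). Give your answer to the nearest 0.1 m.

The local up (radial) axis is (cos φ cos λ, cos φ sin λ, sin φ), giving ΔU = -142.036 − 196.598 − 335.668 = -674.30 m.

ΔU = -674.3 m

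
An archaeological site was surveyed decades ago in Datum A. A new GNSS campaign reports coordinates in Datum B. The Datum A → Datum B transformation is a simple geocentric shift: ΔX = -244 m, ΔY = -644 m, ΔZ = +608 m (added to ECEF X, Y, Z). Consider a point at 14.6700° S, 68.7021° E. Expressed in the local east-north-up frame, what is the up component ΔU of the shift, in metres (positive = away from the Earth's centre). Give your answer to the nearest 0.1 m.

ΔU = -820.2 m

The local up (radial) axis is (cos φ cos λ, cos φ sin λ, sin φ), giving ΔU = -85.736 − 580.457 − 153.977 = -820.17 m.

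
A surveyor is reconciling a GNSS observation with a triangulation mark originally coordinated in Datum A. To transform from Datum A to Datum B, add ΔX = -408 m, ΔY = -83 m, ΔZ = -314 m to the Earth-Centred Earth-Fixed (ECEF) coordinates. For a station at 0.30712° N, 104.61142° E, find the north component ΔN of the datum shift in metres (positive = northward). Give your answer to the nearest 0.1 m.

ΔN = -314.1 m

At φ = 0.30712°, λ = 104.61142°: sin φ = 0.005360, cos φ = 0.999986, sin λ = 0.967659, cos λ = -0.252262.
ΔN = −sin φ cos λ·ΔX − sin φ sin λ·ΔY + cos φ·ΔZ = −(0.005360)(-0.252262)(-408) − (0.005360)(0.967659)(-83) + (0.999986)(-314) = -314.12 m.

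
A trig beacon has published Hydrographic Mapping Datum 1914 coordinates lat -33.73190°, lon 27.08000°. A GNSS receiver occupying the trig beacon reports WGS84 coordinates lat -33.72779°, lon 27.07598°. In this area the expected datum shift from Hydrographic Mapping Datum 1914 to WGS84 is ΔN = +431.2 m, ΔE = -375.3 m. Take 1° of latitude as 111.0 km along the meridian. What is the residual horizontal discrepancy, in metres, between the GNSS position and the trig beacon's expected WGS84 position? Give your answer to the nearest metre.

Observed coordinate differences: Δφ = +0.00411°, Δλ = -0.00402°.
Converting to metres (1° lat = 111000 m, cos φ = 0.831645): observed ΔN = 456.2 m, observed ΔE = -371.1 m.
Subtracting the expected shift leaves a residual of 456.2 − (431.2) = 25.0 m north and -371.1 − (-375.3) = 4.2 m east.
Residual distance = √(25.0² + 4.2²) = 25.4 m.

25 m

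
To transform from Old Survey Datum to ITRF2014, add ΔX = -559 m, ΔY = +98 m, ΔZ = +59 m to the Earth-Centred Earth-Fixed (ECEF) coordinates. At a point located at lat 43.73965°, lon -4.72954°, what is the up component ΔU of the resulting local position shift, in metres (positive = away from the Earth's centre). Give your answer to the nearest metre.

ΔU = -368 m

At φ = 43.73965°, λ = -4.72954°: sin φ = 0.691383, cos φ = 0.722489, sin λ = -0.082452, cos λ = 0.996595.
ΔU = cos φ cos λ·ΔX + cos φ sin λ·ΔY + sin φ·ΔZ = (0.722489)(0.996595)(-559) + (0.722489)(-0.082452)(98) + (0.691383)(59) = -367.54 m.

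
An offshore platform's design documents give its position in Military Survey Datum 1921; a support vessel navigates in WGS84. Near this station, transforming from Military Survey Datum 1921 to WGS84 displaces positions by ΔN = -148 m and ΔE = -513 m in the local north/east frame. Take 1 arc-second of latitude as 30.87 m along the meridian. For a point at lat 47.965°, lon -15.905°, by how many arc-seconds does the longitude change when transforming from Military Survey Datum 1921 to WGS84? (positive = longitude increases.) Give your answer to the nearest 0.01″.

Δλ = -24.82″

At latitude 47.965°, cos φ = 0.669584.
1″ of longitude at this latitude = 30.87 × cos φ = 20.6701 m, so Δλ = -513.0 / 20.6701 = -24.818″.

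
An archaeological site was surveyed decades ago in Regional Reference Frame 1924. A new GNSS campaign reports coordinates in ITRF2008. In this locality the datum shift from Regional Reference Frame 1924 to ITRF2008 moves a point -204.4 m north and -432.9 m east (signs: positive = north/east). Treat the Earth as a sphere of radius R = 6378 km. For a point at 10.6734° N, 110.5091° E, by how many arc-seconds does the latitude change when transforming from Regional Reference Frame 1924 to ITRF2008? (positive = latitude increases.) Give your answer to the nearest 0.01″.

On a sphere of radius R, 1 rad of latitude = R, so Δφ = ΔN / R = -204.4 / 6378000 = -3.2048e-05 rad = -6.610″.

Δφ = -6.61″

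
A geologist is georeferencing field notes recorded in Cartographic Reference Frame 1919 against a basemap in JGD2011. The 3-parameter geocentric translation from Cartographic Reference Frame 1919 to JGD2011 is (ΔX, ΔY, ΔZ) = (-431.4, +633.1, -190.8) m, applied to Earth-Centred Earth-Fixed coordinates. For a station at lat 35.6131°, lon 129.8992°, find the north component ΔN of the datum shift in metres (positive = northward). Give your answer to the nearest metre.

At φ = 35.6131°, λ = 129.8992°: sin φ = 0.582309, cos φ = 0.812968, sin λ = 0.767174, cos λ = -0.641439.
ΔN = −sin φ cos λ·ΔX − sin φ sin λ·ΔY + cos φ·ΔZ = −(0.582309)(-0.641439)(-431.4) − (0.582309)(0.767174)(633.1) + (0.812968)(-190.8) = -599.08 m.

ΔN = -599 m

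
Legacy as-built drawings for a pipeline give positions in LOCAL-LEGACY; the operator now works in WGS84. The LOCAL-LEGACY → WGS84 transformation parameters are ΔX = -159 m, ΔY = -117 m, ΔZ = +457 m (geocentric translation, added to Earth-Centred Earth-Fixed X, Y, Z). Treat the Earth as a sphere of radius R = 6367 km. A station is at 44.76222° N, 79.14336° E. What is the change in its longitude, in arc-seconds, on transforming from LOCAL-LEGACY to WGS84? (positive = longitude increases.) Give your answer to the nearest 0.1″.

Δλ = 6.1″

sin φ = 0.704166, cos φ = 0.710035, sin λ = 0.982102, cos λ = 0.188352.
East component: ΔE = −sin λ·ΔX + cos λ·ΔY = −(0.982102)(-159) + (0.188352)(-117) = 134.12 m.
1° of latitude spans πR/180 = 111125 m; at latitude φ, 1° of longitude spans that × cos φ = 78902.7 m, so Δλ = 134.12 / 78902.7 × 3600 = 6.119″.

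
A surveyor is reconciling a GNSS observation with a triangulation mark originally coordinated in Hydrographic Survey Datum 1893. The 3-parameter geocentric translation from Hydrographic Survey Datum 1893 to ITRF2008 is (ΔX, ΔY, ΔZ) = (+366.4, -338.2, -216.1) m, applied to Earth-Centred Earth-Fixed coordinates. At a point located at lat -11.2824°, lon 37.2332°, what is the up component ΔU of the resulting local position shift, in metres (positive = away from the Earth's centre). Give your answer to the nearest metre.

ΔU = 128 m

At φ = -11.2824°, λ = 37.2332°: sin φ = -0.195645, cos φ = 0.980675, sin λ = 0.605061, cos λ = 0.796179.
ΔU = cos φ cos λ·ΔX + cos φ sin λ·ΔY + sin φ·ΔZ = (0.980675)(0.796179)(366.4) + (0.980675)(0.605061)(-338.2) + (-0.195645)(-216.1) = 127.68 m.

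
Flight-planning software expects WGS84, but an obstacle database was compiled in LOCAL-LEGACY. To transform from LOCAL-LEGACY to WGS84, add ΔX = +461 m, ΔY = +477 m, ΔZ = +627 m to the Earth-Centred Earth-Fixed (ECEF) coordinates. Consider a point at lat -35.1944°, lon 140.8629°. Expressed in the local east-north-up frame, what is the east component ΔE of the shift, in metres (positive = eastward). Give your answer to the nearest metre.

At φ = -35.1944°, λ = 140.8629°: sin φ = -0.576352, cos φ = 0.817201, sin λ = 0.631178, cos λ = -0.775638.
ΔE = −sin λ·ΔX + cos λ·ΔY = −(0.631178)·(461) + (-0.775638)·(477) = -660.95 m.

ΔE = -661 m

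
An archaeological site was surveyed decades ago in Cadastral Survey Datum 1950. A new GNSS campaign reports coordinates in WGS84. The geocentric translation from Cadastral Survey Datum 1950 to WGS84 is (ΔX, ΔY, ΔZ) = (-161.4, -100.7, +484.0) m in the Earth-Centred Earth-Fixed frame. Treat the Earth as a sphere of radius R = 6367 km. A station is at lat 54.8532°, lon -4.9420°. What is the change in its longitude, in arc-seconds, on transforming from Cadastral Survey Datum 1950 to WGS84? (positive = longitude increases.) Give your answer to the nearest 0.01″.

Δλ = -6.43″

sin φ = 0.817680, cos φ = 0.575673, sin λ = -0.086147, cos λ = 0.996282.
East component: ΔE = −sin λ·ΔX + cos λ·ΔY = −(-0.086147)(-161.4) + (0.996282)(-100.7) = -114.23 m.
1° of latitude spans πR/180 = 111125 m; at latitude φ, 1° of longitude spans that × cos φ = 63971.8 m, so Δλ = -114.23 / 63971.8 × 3600 = -6.428″.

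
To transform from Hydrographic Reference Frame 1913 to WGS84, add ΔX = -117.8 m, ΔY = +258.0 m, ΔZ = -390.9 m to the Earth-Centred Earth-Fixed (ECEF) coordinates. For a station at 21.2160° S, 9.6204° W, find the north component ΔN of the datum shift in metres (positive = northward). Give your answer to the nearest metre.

ΔN = -422 m

At φ = -21.2160°, λ = -9.6204°: sin φ = -0.361885, cos φ = 0.932223, sin λ = -0.167120, cos λ = 0.985937.
ΔN = −sin φ cos λ·ΔX − sin φ sin λ·ΔY + cos φ·ΔZ = −(-0.361885)(0.985937)(-117.8) − (-0.361885)(-0.167120)(258.0) + (0.932223)(-390.9) = -422.04 m.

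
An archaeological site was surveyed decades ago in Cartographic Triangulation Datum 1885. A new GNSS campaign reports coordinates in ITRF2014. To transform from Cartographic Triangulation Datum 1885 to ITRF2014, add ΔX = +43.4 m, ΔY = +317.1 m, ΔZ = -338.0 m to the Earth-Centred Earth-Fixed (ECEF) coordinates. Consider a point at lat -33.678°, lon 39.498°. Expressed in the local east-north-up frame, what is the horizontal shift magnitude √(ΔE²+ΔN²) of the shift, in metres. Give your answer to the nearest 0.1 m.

The local east axis at (φ, λ) is (−sin λ, cos λ, 0), so ΔE = −sin(39.498°)·43.4 + cos(39.498°)·317.1 = 217.08 m.
The local north axis is (−sin φ cos λ, −sin φ sin λ, cos φ), giving ΔN = 18.571 + 111.843 − 281.272 = -150.86 m.
Horizontal magnitude = √(ΔE² + ΔN²) = √(217.08² + (-150.86)²) = 264.36 m.

264.4 m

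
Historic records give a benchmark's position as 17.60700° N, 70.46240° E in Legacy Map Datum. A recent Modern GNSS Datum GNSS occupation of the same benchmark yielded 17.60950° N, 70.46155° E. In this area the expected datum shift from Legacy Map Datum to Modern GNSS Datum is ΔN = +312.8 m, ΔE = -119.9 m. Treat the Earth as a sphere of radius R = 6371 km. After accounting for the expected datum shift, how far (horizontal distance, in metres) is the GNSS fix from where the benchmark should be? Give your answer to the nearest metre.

Observed coordinate differences: Δφ = +0.00250°, Δλ = -0.00085°.
Converting to metres (1° lat = 111195 m, cos φ = 0.953154): observed ΔN = 278.0 m, observed ΔE = -90.1 m.
Subtracting the expected shift leaves a residual of 278.0 − (312.8) = -34.8 m north and -90.1 − (-119.9) = 29.8 m east.
Residual distance = √((-34.8)² + 29.8²) = 45.8 m.

46 m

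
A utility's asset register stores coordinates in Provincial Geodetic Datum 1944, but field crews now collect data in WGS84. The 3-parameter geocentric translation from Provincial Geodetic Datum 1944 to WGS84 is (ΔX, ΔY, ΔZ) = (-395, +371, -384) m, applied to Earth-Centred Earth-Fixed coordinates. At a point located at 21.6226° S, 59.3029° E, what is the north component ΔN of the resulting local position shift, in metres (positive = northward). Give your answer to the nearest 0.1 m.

ΔN = -313.7 m

At φ = -21.6226°, λ = 59.3029°: sin φ = -0.368491, cos φ = 0.929631, sin λ = 0.859878, cos λ = 0.510499.
ΔN = −sin φ cos λ·ΔX − sin φ sin λ·ΔY + cos φ·ΔZ = −(-0.368491)(0.510499)(-395) − (-0.368491)(0.859878)(371) + (0.929631)(-384) = -313.73 m.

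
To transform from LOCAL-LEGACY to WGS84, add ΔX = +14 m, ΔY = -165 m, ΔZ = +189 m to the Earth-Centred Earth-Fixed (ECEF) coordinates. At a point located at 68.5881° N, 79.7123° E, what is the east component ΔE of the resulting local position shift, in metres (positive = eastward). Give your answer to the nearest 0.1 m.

ΔE = -43.2 m

The local east axis at (φ, λ) is (−sin λ, cos λ, 0), so ΔE = −sin(79.7123°)·14 + cos(79.7123°)·(-165) = -43.24 m.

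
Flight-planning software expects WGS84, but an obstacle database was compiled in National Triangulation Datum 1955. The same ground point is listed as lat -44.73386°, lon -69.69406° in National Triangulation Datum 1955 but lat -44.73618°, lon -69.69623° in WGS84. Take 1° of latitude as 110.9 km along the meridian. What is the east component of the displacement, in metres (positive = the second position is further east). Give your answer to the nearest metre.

ΔE = -171 m

Δφ = -44.73618° − -44.73386° = -0.00232°; Δλ = -69.69623° − -69.69406° = -0.00217°.
ΔN = Δφ × 110900 = -257.3 m; ΔE = Δλ × 110900 × cos(-44.73386°) = -0.00217 × 110900 × 0.710384 = -171.0 m.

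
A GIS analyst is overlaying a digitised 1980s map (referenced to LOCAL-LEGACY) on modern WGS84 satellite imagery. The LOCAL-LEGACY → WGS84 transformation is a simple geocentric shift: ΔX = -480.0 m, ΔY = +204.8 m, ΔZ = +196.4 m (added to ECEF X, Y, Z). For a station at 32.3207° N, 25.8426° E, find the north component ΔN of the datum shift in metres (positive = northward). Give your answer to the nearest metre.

At φ = 32.3207°, λ = 25.8426°: sin φ = 0.534658, cos φ = 0.845069, sin λ = 0.435900, cos λ = 0.899995.
ΔN = −sin φ cos λ·ΔX − sin φ sin λ·ΔY + cos φ·ΔZ = −(0.534658)(0.899995)(-480.0) − (0.534658)(0.435900)(204.8) + (0.845069)(196.4) = 349.21 m.

ΔN = 349 m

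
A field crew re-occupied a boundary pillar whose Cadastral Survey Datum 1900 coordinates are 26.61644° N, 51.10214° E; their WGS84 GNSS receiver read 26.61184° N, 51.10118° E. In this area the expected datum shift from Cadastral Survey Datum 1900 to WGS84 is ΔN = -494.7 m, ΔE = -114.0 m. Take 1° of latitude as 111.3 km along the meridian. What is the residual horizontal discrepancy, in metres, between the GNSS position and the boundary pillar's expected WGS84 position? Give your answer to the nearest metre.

Observed coordinate differences: Δφ = -0.00460°, Δλ = -0.00096°.
Converting to metres (1° lat = 111300 m, cos φ = 0.894026): observed ΔN = -512.0 m, observed ΔE = -95.5 m.
Subtracting the expected shift leaves a residual of -512.0 − (-494.7) = -17.3 m north and -95.5 − (-114.0) = 18.5 m east.
Residual distance = √((-17.3)² + 18.5²) = 25.3 m.

25 m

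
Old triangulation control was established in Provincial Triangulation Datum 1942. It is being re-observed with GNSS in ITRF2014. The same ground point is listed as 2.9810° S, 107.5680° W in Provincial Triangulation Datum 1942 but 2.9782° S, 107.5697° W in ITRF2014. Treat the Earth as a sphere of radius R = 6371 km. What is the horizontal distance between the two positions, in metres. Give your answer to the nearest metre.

364 m

Δφ = -2.9782° − -2.9810° = +0.0028°; Δλ = -107.5697° − -107.5680° = -0.0017°.
1° along a meridian = πR/180 = 111195 m.
ΔN = Δφ × 111195 = 311.3 m; ΔE = Δλ × 111195 × cos(-2.9810°) = -0.0017 × 111195 × 0.998647 = -188.8 m.
Distance = √(ΔE² + ΔN²) = √((-188.8)² + 311.3²) = 364.1 m.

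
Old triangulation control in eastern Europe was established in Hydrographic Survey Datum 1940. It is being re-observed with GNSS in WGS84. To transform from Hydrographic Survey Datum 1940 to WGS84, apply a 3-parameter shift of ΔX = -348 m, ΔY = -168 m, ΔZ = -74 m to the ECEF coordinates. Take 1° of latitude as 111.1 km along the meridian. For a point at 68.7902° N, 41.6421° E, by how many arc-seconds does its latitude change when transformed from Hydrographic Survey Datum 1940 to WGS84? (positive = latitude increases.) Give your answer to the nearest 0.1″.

Δφ = 10.4″

sin φ = 0.932262, cos φ = 0.361784, sin λ = 0.664476, cos λ = 0.747310.
North component: ΔN = −sin φ cos λ·ΔX − sin φ sin λ·ΔY + cos φ·ΔZ = −(0.932262)(0.747310)(-348) − (0.932262)(0.664476)(-168) + (0.361784)(-74) = 319.75 m.
1° of latitude spans 111100 m, so Δφ = 319.75 / 111100 × 3600 = 10.361″.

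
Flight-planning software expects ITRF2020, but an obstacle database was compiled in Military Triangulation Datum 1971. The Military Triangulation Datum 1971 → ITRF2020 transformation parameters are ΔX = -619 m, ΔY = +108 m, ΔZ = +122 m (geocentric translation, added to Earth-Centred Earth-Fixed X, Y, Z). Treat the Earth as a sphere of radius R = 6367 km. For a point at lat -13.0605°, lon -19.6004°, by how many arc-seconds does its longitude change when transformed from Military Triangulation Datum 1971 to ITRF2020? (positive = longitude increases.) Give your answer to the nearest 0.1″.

Δλ = -3.5″

sin φ = -0.225980, cos φ = 0.974132, sin λ = -0.335458, cos λ = 0.942055.
East component: ΔE = −sin λ·ΔX + cos λ·ΔY = −(-0.335458)(-619) + (0.942055)(108) = -105.91 m.
1° of latitude spans πR/180 = 111125 m; at latitude φ, 1° of longitude spans that × cos φ = 108250.5 m, so Δλ = -105.91 / 108250.5 × 3600 = -3.522″.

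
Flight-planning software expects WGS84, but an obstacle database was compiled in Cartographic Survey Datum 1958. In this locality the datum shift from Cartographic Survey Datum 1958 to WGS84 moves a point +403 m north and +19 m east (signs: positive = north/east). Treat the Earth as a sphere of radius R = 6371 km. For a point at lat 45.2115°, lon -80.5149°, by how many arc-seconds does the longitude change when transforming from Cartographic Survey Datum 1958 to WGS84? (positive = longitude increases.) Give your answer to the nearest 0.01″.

At latitude 45.2115°, cos φ = 0.704492.
One radian of longitude at latitude φ spans R cos φ, so Δλ = ΔE / (R cos φ) = 19.0 / (6371000 × 0.704492) = 4.2332e-06 rad = 0.873″.

Δλ = 0.87″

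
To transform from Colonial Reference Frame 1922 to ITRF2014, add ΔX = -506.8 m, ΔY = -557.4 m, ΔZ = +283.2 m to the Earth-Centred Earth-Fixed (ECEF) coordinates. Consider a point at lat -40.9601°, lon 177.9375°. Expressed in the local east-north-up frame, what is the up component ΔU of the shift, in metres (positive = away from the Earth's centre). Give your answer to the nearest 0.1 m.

At φ = -40.9601°, λ = 177.9375°: sin φ = -0.655533, cos φ = 0.755166, sin λ = 0.035990, cos λ = -0.999352.
ΔU = cos φ cos λ·ΔX + cos φ sin λ·ΔY + sin φ·ΔZ = (0.755166)(-0.999352)(-506.8) + (0.755166)(0.035990)(-557.4) + (-0.655533)(283.2) = 181.67 m.

ΔU = 181.7 m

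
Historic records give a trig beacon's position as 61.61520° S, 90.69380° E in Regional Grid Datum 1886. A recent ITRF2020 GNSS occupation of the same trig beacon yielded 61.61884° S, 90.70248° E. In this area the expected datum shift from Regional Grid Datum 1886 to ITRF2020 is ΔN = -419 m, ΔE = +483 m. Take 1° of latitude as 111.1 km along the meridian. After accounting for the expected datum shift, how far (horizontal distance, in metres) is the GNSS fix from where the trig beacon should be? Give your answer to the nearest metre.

29 m

Observed coordinate differences: Δφ = -0.00364°, Δλ = +0.00868°.
Converting to metres (1° lat = 111100 m, cos φ = 0.475391): observed ΔN = -404.4 m, observed ΔE = 458.4 m.
Subtracting the expected shift leaves a residual of -404.4 − (-419) = 14.6 m north and 458.4 − (483) = -24.6 m east.
Residual distance = √(14.6² + (-24.6)²) = 28.6 m.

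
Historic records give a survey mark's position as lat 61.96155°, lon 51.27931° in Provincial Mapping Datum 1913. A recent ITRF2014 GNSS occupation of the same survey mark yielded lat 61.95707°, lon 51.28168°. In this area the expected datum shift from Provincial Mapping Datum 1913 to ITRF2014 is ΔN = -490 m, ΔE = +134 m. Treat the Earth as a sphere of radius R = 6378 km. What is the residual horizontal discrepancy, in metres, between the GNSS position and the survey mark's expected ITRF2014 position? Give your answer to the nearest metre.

Observed coordinate differences: Δφ = -0.00448°, Δλ = +0.00237°.
Converting to metres (1° lat = 111317 m, cos φ = 0.470064): observed ΔN = -498.7 m, observed ΔE = 124.0 m.
Subtracting the expected shift leaves a residual of -498.7 − (-490) = -8.7 m north and 124.0 − (134) = -10.0 m east.
Residual distance = √((-8.7)² + (-10.0)²) = 13.2 m.

13 m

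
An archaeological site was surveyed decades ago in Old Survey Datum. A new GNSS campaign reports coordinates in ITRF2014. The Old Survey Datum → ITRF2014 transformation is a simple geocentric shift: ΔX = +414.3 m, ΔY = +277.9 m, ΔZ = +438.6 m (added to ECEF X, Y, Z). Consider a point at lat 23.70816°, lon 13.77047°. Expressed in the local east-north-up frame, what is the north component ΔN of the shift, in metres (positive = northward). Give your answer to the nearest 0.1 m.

At φ = 23.70816°, λ = 13.77047°: sin φ = 0.402078, cos φ = 0.915605, sin λ = 0.238033, cos λ = 0.971257.
ΔN = −sin φ cos λ·ΔX − sin φ sin λ·ΔY + cos φ·ΔZ = −(0.402078)(0.971257)(414.3) − (0.402078)(0.238033)(277.9) + (0.915605)(438.6) = 213.19 m.

ΔN = 213.2 m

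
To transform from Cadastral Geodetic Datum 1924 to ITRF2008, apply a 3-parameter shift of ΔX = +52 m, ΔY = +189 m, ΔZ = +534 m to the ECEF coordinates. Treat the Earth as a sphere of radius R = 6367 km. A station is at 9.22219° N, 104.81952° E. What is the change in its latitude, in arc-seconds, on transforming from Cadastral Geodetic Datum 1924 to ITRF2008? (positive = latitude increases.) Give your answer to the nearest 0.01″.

sin φ = 0.160263, cos φ = 0.987074, sin λ = 0.966736, cos λ = -0.255775.
North component: ΔN = −sin φ cos λ·ΔX − sin φ sin λ·ΔY + cos φ·ΔZ = −(0.160263)(-0.255775)(52) − (0.160263)(0.966736)(189) + (0.987074)(534) = 499.95 m.
1° of latitude spans πR/180 = 111125 m, so Δφ = 499.95 / 111125 × 3600 = 16.196″.

Δφ = 16.20″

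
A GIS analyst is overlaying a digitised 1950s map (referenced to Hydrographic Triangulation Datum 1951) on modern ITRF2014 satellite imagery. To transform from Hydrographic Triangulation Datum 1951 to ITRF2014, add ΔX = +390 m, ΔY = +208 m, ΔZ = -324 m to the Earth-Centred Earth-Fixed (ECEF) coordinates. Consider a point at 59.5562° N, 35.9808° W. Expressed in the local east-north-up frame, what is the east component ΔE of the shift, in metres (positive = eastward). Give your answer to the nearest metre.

The local east axis at (φ, λ) is (−sin λ, cos λ, 0), so ΔE = −sin(-35.9808°)·390 + cos(-35.9808°)·208 = 397.45 m.

ΔE = 397 m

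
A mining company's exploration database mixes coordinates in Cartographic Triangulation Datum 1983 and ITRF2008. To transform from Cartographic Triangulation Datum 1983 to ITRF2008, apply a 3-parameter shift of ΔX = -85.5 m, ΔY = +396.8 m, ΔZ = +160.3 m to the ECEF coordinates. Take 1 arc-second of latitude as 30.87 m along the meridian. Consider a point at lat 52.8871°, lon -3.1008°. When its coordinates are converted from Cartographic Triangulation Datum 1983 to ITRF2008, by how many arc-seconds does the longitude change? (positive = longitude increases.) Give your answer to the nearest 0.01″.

sin φ = 0.797448, cos φ = 0.603388, sin λ = -0.054093, cos λ = 0.998536.
East component: ΔE = −sin λ·ΔX + cos λ·ΔY = −(-0.054093)(-85.5) + (0.998536)(396.8) = 391.59 m.
1° of latitude spans 3600 × 30.87 = 111132 m; at latitude φ, 1° of longitude spans that × cos φ = 67055.7 m, so Δλ = 391.59 / 67055.7 × 3600 = 21.023″.

Δλ = 21.02″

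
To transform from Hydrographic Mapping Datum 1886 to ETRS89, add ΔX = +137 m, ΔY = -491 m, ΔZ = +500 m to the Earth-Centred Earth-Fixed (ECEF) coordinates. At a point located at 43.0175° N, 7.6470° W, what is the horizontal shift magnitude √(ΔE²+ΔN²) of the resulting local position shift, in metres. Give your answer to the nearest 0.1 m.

The local east axis at (φ, λ) is (−sin λ, cos λ, 0), so ΔE = −sin(-7.6470°)·137 + cos(-7.6470°)·(-491) = -468.40 m.
The local north axis is (−sin φ cos λ, −sin φ sin λ, cos φ), giving ΔN = -92.633 − 44.574 + 365.573 = 228.37 m.
Horizontal magnitude = √(ΔE² + ΔN²) = √((-468.40)² + 228.37²) = 521.11 m.

521.1 m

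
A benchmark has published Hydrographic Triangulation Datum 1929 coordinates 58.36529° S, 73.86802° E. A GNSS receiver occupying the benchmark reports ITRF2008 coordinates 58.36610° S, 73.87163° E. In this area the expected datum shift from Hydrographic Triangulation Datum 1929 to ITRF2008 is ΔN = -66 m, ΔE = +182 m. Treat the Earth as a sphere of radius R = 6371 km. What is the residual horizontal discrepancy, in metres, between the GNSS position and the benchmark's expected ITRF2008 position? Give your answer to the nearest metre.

Observed coordinate differences: Δφ = -0.00081°, Δλ = +0.00361°.
Converting to metres (1° lat = 111195 m, cos φ = 0.524502): observed ΔN = -90.1 m, observed ΔE = 210.5 m.
Subtracting the expected shift leaves a residual of -90.1 − (-66) = -24.1 m north and 210.5 − (182) = 28.5 m east.
Residual distance = √((-24.1)² + 28.5²) = 37.3 m.

37 m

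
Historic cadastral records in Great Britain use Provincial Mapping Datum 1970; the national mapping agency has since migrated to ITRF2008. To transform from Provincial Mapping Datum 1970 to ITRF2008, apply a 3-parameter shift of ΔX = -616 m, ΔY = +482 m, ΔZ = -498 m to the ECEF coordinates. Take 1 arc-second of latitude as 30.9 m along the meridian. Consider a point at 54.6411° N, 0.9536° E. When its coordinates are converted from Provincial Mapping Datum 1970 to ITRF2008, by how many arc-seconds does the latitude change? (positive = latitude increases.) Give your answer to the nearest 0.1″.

Δφ = 6.7″

sin φ = 0.815543, cos φ = 0.578696, sin λ = 0.016643, cos λ = 0.999862.
North component: ΔN = −sin φ cos λ·ΔX − sin φ sin λ·ΔY + cos φ·ΔZ = −(0.815543)(0.999862)(-616) − (0.815543)(0.016643)(482) + (0.578696)(-498) = 207.57 m.
1° of latitude spans 3600 × 30.90 = 111240 m, so Δφ = 207.57 / 111240 × 3600 = 6.718″.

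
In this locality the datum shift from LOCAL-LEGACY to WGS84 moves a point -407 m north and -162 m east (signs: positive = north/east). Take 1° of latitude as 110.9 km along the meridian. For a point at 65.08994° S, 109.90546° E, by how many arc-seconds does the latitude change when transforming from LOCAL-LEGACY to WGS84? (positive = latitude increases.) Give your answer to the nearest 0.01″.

Δφ = -13.21″

1° of latitude = 110.9 km, so Δφ = -407.0 / 110900 = -0.0036700° = -13.212″.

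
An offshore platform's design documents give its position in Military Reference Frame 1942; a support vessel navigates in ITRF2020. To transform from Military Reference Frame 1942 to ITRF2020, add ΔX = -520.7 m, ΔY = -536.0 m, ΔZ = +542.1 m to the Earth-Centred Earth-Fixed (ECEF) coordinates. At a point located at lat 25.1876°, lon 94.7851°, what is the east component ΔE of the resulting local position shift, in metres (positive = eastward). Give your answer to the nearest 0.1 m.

ΔE = 563.6 m

The local east axis at (φ, λ) is (−sin λ, cos λ, 0), so ΔE = −sin(94.7851°)·(-520.7) + cos(94.7851°)·(-536.0) = 563.60 m.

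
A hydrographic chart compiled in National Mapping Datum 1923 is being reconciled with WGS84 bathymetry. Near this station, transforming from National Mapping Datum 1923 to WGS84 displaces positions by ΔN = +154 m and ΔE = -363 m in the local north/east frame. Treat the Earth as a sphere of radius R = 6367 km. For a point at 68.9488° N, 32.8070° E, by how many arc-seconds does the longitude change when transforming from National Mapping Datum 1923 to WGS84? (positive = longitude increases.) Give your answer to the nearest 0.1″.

At latitude 68.9488°, cos φ = 0.359202.
One radian of longitude at latitude φ spans R cos φ, so Δλ = ΔE / (R cos φ) = -363.0 / (6367000 × 0.359202) = -1.5872e-04 rad = -32.738″.

Δλ = -32.7″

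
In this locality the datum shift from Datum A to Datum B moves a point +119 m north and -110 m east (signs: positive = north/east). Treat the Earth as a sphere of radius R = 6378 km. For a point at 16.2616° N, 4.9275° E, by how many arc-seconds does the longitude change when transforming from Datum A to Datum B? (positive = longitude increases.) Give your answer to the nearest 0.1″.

Δλ = -3.7″

At latitude 16.2616°, cos φ = 0.959993.
One radian of longitude at latitude φ spans R cos φ, so Δλ = ΔE / (R cos φ) = -110.0 / (6378000 × 0.959993) = -1.7966e-05 rad = -3.706″.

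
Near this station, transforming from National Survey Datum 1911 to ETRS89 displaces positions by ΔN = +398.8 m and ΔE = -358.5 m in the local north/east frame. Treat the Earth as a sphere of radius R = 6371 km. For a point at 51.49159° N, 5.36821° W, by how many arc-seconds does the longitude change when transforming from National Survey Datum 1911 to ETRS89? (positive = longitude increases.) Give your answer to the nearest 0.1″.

Δλ = -18.6″

At latitude 51.49159°, cos φ = 0.622630.
One radian of longitude at latitude φ spans R cos φ, so Δλ = ΔE / (R cos φ) = -358.5 / (6371000 × 0.622630) = -9.0376e-05 rad = -18.641″.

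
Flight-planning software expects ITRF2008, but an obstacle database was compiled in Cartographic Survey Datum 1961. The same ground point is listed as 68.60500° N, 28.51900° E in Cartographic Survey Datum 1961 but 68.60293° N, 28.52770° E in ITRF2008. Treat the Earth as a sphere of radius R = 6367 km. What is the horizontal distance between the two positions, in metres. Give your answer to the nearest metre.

Δφ = 68.60293° − 68.60500° = -0.00207°; Δλ = 28.52770° − 28.51900° = +0.00870°.
1° along a meridian = πR/180 = 111125 m.
ΔN = Δφ × 111125 = -230.0 m; ΔE = Δλ × 111125 × cos(68.60500°) = +0.00870 × 111125 × 0.364796 = 352.7 m.
Distance = √(ΔE² + ΔN²) = √(352.7² + (-230.0)²) = 421.1 m.

421 m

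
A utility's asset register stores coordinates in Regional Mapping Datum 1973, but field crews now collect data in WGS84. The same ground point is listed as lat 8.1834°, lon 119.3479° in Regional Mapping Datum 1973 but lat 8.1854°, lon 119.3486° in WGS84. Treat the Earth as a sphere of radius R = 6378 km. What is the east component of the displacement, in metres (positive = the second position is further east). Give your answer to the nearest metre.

ΔE = 77 m

Δφ = 8.1854° − 8.1834° = +0.0020°; Δλ = 119.3486° − 119.3479° = +0.0007°.
1° along a meridian = πR/180 = 111317 m.
ΔN = Δφ × 111317 = 222.6 m; ΔE = Δλ × 111317 × cos(8.1834°) = +0.0007 × 111317 × 0.989818 = 77.1 m.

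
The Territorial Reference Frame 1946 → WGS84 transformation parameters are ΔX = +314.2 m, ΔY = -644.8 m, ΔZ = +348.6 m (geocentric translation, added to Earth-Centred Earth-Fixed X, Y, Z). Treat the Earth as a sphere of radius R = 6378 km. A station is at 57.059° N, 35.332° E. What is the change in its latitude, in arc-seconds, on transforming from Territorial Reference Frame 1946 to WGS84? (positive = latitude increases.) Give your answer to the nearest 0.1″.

Δφ = 9.3″

sin φ = 0.839231, cos φ = 0.543775, sin λ = 0.578313, cos λ = 0.815815.
North component: ΔN = −sin φ cos λ·ΔX − sin φ sin λ·ΔY + cos φ·ΔZ = −(0.839231)(0.815815)(314.2) − (0.839231)(0.578313)(-644.8) + (0.543775)(348.6) = 287.39 m.
1° of latitude spans πR/180 = 111317 m, so Δφ = 287.39 / 111317 × 3600 = 9.294″.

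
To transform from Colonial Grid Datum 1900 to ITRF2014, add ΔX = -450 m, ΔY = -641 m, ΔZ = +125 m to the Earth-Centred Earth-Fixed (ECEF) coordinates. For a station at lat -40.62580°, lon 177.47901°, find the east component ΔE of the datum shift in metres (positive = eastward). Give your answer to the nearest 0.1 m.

At φ = -40.62580°, λ = 177.47901°: sin φ = -0.651116, cos φ = 0.758978, sin λ = 0.043985, cos λ = -0.999032.
ΔE = −sin λ·ΔX + cos λ·ΔY = −(0.043985)·(-450) + (-0.999032)·(-641) = 660.17 m.

ΔE = 660.2 m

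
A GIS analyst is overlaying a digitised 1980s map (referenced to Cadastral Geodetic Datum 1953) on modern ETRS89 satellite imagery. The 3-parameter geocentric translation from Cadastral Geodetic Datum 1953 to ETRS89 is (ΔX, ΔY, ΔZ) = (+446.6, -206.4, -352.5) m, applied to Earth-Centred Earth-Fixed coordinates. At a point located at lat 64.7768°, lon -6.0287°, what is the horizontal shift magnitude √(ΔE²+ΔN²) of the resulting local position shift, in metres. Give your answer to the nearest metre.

593 m

At φ = 64.7768°, λ = -6.0287°: sin φ = 0.904655, cos φ = 0.426146, sin λ = -0.105027, cos λ = 0.994469.
ΔE = −sin λ·ΔX + cos λ·ΔY = −(-0.105027)·(446.6) + (0.994469)·(-206.4) = -158.35 m.
ΔN = −sin φ cos λ·ΔX − sin φ sin λ·ΔY + cos φ·ΔZ = −(0.904655)(0.994469)(446.6) − (0.904655)(-0.105027)(-206.4) + (0.426146)(-352.5) = -571.61 m.
Horizontal magnitude = √(ΔE² + ΔN²) = √((-158.35)² + (-571.61)²) = 593.14 m.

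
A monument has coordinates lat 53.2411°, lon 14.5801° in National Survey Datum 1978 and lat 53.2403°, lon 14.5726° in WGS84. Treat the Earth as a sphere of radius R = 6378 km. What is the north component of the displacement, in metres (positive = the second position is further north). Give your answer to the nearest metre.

ΔN = -89 m

Δφ = 53.2403° − 53.2411° = -0.0008°; Δλ = 14.5726° − 14.5801° = -0.0075°.
1° along a meridian = πR/180 = 111317 m.
ΔN = Δφ × 111317 = -89.1 m; ΔE = Δλ × 111317 × cos(53.2411°) = -0.0075 × 111317 × 0.598449 = -499.6 m.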